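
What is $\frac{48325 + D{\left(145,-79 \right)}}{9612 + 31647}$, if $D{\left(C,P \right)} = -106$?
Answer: $\frac{16073}{13753} \approx 1.1687$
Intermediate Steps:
$\frac{48325 + D{\left(145,-79 \right)}}{9612 + 31647} = \frac{48325 - 106}{9612 + 31647} = \frac{48219}{41259} = 48219 \cdot \frac{1}{41259} = \frac{16073}{13753}$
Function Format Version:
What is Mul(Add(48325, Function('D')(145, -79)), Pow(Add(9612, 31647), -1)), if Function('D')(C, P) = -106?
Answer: Rational(16073, 13753) ≈ 1.1687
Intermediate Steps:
Mul(Add(48325, Function('D')(145, -79)), Pow(Add(9612, 31647), -1)) = Mul(Add(48325, -106), Pow(Add(9612, 31647), -1)) = Mul(48219, Pow(41259, -1)) = Mul(48219, Rational(1, 41259)) = Rational(16073, 13753)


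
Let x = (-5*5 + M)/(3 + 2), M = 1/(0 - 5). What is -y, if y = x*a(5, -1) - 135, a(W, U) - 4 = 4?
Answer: 4383/25 ≈ 175.32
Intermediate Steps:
M = -⅕ (M = 1/(-5) = -⅕ ≈ -0.20000)
a(W, U) = 8 (a(W, U) = 4 + 4 = 8)
x = -126/25 (x = (-5*5 - ⅕)/(3 + 2) = (-25 - ⅕)/5 = -126/5*⅕ = -126/25 ≈ -5.0400)
y = -4383/25 (y = -126/25*8 - 135 = -1008/25 - 135 = -4383/25 ≈ -175.32)
-y = -1*(-4383/25) = 4383/25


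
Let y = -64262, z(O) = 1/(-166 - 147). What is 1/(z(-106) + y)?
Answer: -313/20114007 ≈ -1.5561e-5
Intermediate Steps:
z(O) = -1/313 (z(O) = 1/(-313) = -1/313)
1/(z(-106) + y) = 1/(-1/313 - 64262) = 1/(-20114007/313) = -313/20114007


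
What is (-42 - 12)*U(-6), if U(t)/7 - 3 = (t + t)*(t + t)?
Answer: -55566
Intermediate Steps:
U(t) = 21 + 28*t² (U(t) = 21 + 7*((t + t)*(t + t)) = 21 + 7*((2*t)*(2*t)) = 21 + 7*(4*t²) = 21 + 28*t²)
(-42 - 12)*U(-6) = (-42 - 12)*(21 + 28*(-6)²) = -54*(21 + 28*36) = -54*(21 + 1008) = -54*1029 = -55566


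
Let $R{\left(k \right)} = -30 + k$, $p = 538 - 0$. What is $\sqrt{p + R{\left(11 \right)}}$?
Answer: $\sqrt{519} \approx 22.782$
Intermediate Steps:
$p = 538$ ($p = 538 + 0 = 538$)
$\sqrt{p + R{\left(11 \right)}} = \sqrt{538 + \left(-30 + 11\right)} = \sqrt{538 - 19} = \sqrt{519}$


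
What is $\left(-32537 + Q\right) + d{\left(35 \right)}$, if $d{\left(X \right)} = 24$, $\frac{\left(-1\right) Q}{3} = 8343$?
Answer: $-57542$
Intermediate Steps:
$Q = -25029$ ($Q = \left(-3\right) 8343 = -25029$)
$\left(-32537 + Q\right) + d{\left(35 \right)} = \left(-32537 - 25029\right) + 24 = -57566 + 24 = -57542$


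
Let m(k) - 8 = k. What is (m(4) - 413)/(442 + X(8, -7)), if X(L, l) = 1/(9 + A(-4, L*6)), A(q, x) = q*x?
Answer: -73383/80885 ≈ -0.90725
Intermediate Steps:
m(k) = 8 + k
X(L, l) = 1/(9 - 24*L) (X(L, l) = 1/(9 - 4*L*6) = 1/(9 - 24*L))
(m(4) - 413)/(442 + X(8, -7)) = ((8 + 4) - 413)/(442 - 1/(-9 + 24*8)) = (12 - 413)/(442 - 1/(-9 + 192)) = -401/(442 - 1/183) = -401/80885/183 = -401*183/80885 = -73383/80885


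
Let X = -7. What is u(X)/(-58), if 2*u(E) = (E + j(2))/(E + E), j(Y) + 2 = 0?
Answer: -9/1624 ≈ -0.0055419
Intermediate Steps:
j(Y) = -2 (j(Y) = -2 + 0 = -2)
u(E) = (-2 + E)/(4*E) (u(E) = ((E - 2)/(E + E))/2 = ((-2 + E)/((2*E)))/2 = ((-2 + E)*(1/(2*E)))/2 = ((-2 + E)/(2*E))/2 = (-2 + E)/(4*E))
u(X)/(-58) = ((¼)*(-2 - 7)/(-7))/(-58) = ((¼)*(-⅐)*(-9))*(-1/58) = (9/28)*(-1/58) = -9/1624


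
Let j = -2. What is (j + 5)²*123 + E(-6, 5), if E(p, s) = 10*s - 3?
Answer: 1154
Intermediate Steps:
E(p, s) = -3 + 10*s
(j + 5)²*123 + E(-6, 5) = (-2 + 5)²*123 + (-3 + 10*5) = 3²*123 + (-3 + 50) = 9*123 + 47 = 1107 + 47 = 1154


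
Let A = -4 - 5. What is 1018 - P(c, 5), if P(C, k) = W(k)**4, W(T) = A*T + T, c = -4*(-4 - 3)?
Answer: -2558982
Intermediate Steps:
c = 28 (c = -4*(-7) = 28)
A = -9
W(T) = -8*T (W(T) = -9*T + T = -8*T)
P(C, k) = 4096*k**4 (P(C, k) = (-8*k)**4 = 4096*k**4)
1018 - P(c, 5) = 1018 - 4096*5**4 = 1018 - 4096*625 = 1018 - 1*2560000 = 1018 - 2560000 = -2558982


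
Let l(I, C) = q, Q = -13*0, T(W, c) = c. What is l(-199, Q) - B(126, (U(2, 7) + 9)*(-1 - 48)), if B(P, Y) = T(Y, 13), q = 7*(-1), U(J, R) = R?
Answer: -20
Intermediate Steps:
q = -7
B(P, Y) = 13
Q = 0
l(I, C) = -7
l(-199, Q) - B(126, (U(2, 7) + 9)*(-1 - 48)) = -7 - 1*13 = -7 - 13 = -20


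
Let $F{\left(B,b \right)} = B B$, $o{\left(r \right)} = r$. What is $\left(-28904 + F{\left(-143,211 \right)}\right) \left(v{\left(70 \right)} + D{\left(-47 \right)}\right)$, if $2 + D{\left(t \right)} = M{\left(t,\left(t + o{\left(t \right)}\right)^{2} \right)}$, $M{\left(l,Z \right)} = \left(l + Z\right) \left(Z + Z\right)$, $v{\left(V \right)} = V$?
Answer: $-1313224478580$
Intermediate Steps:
$F{\left(B,b \right)} = B^{2}$
$M{\left(l,Z \right)} = 2 Z \left(Z + l\right)$ ($M{\left(l,Z \right)} = \left(Z + l\right) 2 Z = 2 Z \left(Z + l\right)$)
$D{\left(t \right)} = -2 + 8 t^{2} \left(t + 4 t^{2}\right)$ ($D{\left(t \right)} = -2 + 2 \left(t + t\right)^{2} \left(\left(t + t\right)^{2} + t\right) = -2 + 2 \left(2 t\right)^{2} \left(\left(2 t\right)^{2} + t\right) = -2 + 2 \cdot 4 t^{2} \left(4 t^{2} + t\right) = -2 + 2 \cdot 4 t^{2} \left(t + 4 t^{2}\right) = -2 + 8 t^{2} \left(t + 4 t^{2}\right)$)
$\left(-28904 + F{\left(-143,211 \right)}\right) \left(v{\left(70 \right)} + D{\left(-47 \right)}\right) = \left(-28904 + \left(-143\right)^{2}\right) \left(70 + \left(-2 + 8 \left(-47\right)^{3} + 32 \left(-47\right)^{4}\right)\right) = \left(-28904 + 20449\right) \left(70 + \left(-2 + 8 \left(-103823\right) + 32 \cdot 4879681\right)\right) = - 8455 \left(70 - -155319206\right) = - 8455 \left(70 + 155319206\right) = \left(-8455\right) 155319276 = -1313224478580$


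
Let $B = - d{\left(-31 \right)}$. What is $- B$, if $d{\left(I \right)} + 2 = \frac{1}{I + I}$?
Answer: $- \frac{125}{62} \approx -2.0161$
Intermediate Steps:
$d{\left(I \right)} = -2 + \frac{1}{2 I}$ ($d{\left(I \right)} = -2 + \frac{1}{I + I} = -2 + \frac{1}{2 I}$)
$B = \frac{125}{62}$ ($B = - (-2 + \frac{1}{2 \left(-31\right)}) = - (-2 + \frac{1}{2} \left(- \frac{1}{31}\right)) = - (-2 - \frac{1}{62}) = \left(-1\right) \left(- \frac{125}{62}\right) = \frac{125}{62} \approx 2.0161$)
$- B = \left(-1\right) \frac{125}{62} = - \frac{125}{62}$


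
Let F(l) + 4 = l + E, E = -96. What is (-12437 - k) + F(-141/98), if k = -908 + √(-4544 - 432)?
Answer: -1139783/98 - 4*I*√311 ≈ -11630.0 - 70.541*I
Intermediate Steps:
k = -908 + 4*I*√311 (k = -908 + √(-4976) = -908 + 4*I*√311 ≈ -908.0 + 70.541*I)
F(l) = -100 + l (F(l) = -4 + (l - 96) = -4 + (-96 + l) = -100 + l)
(-12437 - k) + F(-141/98) = (-12437 - (-908 + 4*I*√311)) + (-100 - 141/98) = (-12437 + (908 - 4*I*√311)) + (-100 - 141*1/98) = (-11529 - 4*I*√311) + (-100 - 141/98) = (-11529 - 4*I*√311) - 9941/98 = -1139783/98 - 4*I*√311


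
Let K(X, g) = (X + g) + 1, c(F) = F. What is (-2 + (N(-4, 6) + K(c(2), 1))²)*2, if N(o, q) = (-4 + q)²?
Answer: 124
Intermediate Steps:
K(X, g) = 1 + X + g
(-2 + (N(-4, 6) + K(c(2), 1))²)*2 = (-2 + ((-4 + 6)² + (1 + 2 + 1))²)*2 = (-2 + (2² + 4)²)*2 = (-2 + (4 + 4)²)*2 = (-2 + 8²)*2 = (-2 + 64)*2 = 62*2 = 124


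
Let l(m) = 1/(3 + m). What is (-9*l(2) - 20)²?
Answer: 11881/25 ≈ 475.24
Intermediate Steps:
(-9*l(2) - 20)² = (-9/(3 + 2) - 20)² = (-9/5 - 20)² = (-109/5)² = 11881/25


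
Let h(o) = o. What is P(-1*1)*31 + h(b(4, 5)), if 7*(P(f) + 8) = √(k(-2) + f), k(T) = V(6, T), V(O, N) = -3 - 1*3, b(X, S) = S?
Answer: -243 + 31*I*√7/7 ≈ -243.0 + 11.717*I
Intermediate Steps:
V(O, N) = -6 (V(O, N) = -3 - 3 = -6)
k(T) = -6
P(f) = -8 + √(-6 + f)/7
P(-1*1)*31 + h(b(4, 5)) = (-8 + √(-6 - 1*1)/7)*31 + 5 = (-8 + √(-6 - 1)/7)*31 + 5 = (-8 + √(-7)/7)*31 + 5 = (-8 + (I*√7)/7)*31 + 5 = (-8 + I*√7/7)*31 + 5 = (-248 + 31*I*√7/7) + 5 = -243 + 31*I*√7/7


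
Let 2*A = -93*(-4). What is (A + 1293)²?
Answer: 2187441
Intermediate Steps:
A = 186 (A = (-93*(-4))/2 = (½)*372 = 186)
(A + 1293)² = (186 + 1293)² = 1479² = 2187441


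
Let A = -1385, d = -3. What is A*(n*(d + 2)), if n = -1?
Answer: -1385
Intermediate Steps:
A*(n*(d + 2)) = -(-1385)*(-3 + 2) = -(-1385)*(-1) = -1385*1 = -1385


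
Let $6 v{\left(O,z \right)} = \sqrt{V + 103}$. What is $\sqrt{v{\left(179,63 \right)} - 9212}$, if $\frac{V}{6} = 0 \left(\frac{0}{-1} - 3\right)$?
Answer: $\frac{\sqrt{-331632 + 6 \sqrt{103}}}{6} \approx 95.97 i$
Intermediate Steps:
$V = 0$ ($V = 6 \cdot 0 \left(\frac{0}{-1} - 3\right) = 6 \cdot 0 \left(0 \left(-1\right) - 3\right) = 6 \cdot 0 \left(0 - 3\right) = 6 \cdot 0 \left(-3\right) = 6 \cdot 0 = 0$)
$v{\left(O,z \right)} = \frac{\sqrt{103}}{6}$ ($v{\left(O,z \right)} = \frac{\sqrt{0 + 103}}{6} = \frac{\sqrt{103}}{6}$)
$\sqrt{v{\left(179,63 \right)} - 9212} = \sqrt{\frac{\sqrt{103}}{6} - 9212} = \sqrt{-9212 + \frac{\sqrt{103}}{6}}$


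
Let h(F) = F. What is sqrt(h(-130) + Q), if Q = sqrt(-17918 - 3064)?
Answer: sqrt(-130 + I*sqrt(20982)) ≈ 5.6848 + 12.74*I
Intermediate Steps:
Q = I*sqrt(20982) (Q = sqrt(-20982) = I*sqrt(20982) ≈ 144.85*I)
sqrt(h(-130) + Q) = sqrt(-130 + I*sqrt(20982))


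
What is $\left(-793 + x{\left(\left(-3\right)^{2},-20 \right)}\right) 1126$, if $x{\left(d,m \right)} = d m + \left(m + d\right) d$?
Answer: $-1207072$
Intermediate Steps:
$x{\left(d,m \right)} = d m + d \left(d + m\right)$ ($x{\left(d,m \right)} = d m + \left(d + m\right) d = d m + d \left(d + m\right)$)
$\left(-793 + x{\left(\left(-3\right)^{2},-20 \right)}\right) 1126 = \left(-793 + \left(-3\right)^{2} \left(\left(-3\right)^{2} + 2 \left(-20\right)\right)\right) 1126 = \left(-793 + 9 \left(9 - 40\right)\right) 1126 = \left(-793 + 9 \left(-31\right)\right) 1126 = \left(-793 - 279\right) 1126 = \left(-1072\right) 1126 = -1207072$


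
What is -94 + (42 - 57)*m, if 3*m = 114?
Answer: -664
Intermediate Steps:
m = 38 (m = (1/3)*114 = 38)
-94 + (42 - 57)*m = -94 + (42 - 57)*38 = -94 - 15*38 = -94 - 570 = -664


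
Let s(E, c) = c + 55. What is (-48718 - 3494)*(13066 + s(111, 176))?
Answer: -694262964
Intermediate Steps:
s(E, c) = 55 + c
(-48718 - 3494)*(13066 + s(111, 176)) = (-48718 - 3494)*(13066 + (55 + 176)) = -52212*(13066 + 231) = -52212*13297 = -694262964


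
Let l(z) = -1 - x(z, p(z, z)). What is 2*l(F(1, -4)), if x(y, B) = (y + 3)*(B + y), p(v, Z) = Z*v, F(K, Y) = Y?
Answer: 22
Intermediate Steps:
x(y, B) = (3 + y)*(B + y)
l(z) = -1 - z³ - 4*z² - 3*z (l(z) = -1 - (z² + 3*(z*z) + 3*z + (z*z)*z) = -1 - (z² + 3*z² + 3*z + z²*z) = -1 - (z² + 3*z² + 3*z + z³) = -1 - (z³ + 3*z + 4*z²) = -1 + (-z³ - 4*z² - 3*z) = -1 - z³ - 4*z² - 3*z)
2*l(F(1, -4)) = 2*(-1 - 1*(-4)³ - 4*(-4)² - 3*(-4)) = 2*(-1 - 1*(-64) - 4*16 + 12) = 2*(-1 + 64 - 64 + 12) = 2*11 = 22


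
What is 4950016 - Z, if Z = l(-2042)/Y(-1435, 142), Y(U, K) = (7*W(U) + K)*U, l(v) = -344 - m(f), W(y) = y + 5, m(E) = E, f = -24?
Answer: 3504754878480/708029 ≈ 4.9500e+6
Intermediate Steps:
W(y) = 5 + y
l(v) = -320 (l(v) = -344 - 1*(-24) = -344 + 24 = -320)
Y(U, K) = U*(35 + K + 7*U) (Y(U, K) = (7*(5 + U) + K)*U = ((35 + 7*U) + K)*U = (35 + K + 7*U)*U = U*(35 + K + 7*U))
Z = -16/708029 (Z = -320*(-1/(1435*(35 + 142 + 7*(-1435)))) = -320*(-1/(1435*(35 + 142 - 10045))) = -320/((-1435*(-9868))) = -320/14160580 = -320*1/14160580 = -16/708029 ≈ -2.2598e-5)
4950016 - Z = 4950016 - 1*(-16/708029) = 4950016 + 16/708029 = 3504754878480/708029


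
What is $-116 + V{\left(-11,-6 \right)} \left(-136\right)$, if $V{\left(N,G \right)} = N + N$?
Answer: $2876$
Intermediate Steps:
$V{\left(N,G \right)} = 2 N$
$-116 + V{\left(-11,-6 \right)} \left(-136\right) = -116 + 2 \left(-11\right) \left(-136\right) = -116 - -2992 = -116 + 2992 = 2876$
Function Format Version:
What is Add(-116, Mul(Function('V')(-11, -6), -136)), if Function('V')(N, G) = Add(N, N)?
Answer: 2876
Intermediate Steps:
Function('V')(N, G) = Mul(2, N)
Add(-116, Mul(Function('V')(-11, -6), -136)) = Add(-116, Mul(Mul(2, -11), -136)) = Add(-116, Mul(-22, -136)) = Add(-116, 2992) = 2876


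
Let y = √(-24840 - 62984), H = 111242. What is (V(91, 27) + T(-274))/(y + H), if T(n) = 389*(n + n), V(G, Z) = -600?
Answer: -5945106206/3093717597 + 213772*I*√5489/3093717597 ≈ -1.9217 + 0.0051194*I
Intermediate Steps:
T(n) = 778*n (T(n) = 389*(2*n) = 778*n)
y = 4*I*√5489 (y = √(-87824) = 4*I*√5489 ≈ 296.35*I)
(V(91, 27) + T(-274))/(y + H) = (-600 + 778*(-274))/(4*I*√5489 + 111242) = (-600 - 213172)/(111242 + 4*I*√5489) = -213772/(111242 + 4*I*√5489)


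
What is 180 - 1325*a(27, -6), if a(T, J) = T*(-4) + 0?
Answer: 143280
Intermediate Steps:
a(T, J) = -4*T (a(T, J) = -4*T + 0 = -4*T)
180 - 1325*a(27, -6) = 180 - (-5300)*27 = 180 - 1325*(-108) = 180 + 143100 = 143280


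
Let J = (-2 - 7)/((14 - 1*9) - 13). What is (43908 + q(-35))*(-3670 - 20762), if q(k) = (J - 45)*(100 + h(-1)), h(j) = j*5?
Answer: -970924626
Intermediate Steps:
h(j) = 5*j
J = 9/8 (J = -9/((14 - 9) - 13) = -9/(5 - 13) = -9/(-8) = -9*(-⅛) = 9/8 ≈ 1.1250)
q(k) = -33345/8 (q(k) = (9/8 - 45)*(100 + 5*(-1)) = -351*(100 - 5)/8 = -351/8*95 = -33345/8)
(43908 + q(-35))*(-3670 - 20762) = (43908 - 33345/8)*(-3670 - 20762) = (317919/8)*(-24432) = -970924626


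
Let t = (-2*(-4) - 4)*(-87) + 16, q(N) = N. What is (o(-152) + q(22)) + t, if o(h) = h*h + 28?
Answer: 22822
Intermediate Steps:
o(h) = 28 + h² (o(h) = h² + 28 = 28 + h²)
t = -332 (t = (8 - 4)*(-87) + 16 = 4*(-87) + 16 = -348 + 16 = -332)
(o(-152) + q(22)) + t = ((28 + (-152)²) + 22) - 332 = ((28 + 23104) + 22) - 332 = (23132 + 22) - 332 = 23154 - 332 = 22822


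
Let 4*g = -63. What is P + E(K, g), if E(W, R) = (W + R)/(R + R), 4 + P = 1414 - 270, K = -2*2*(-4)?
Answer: 143639/126 ≈ 1140.0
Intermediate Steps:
g = -63/4 (g = (1/4)*(-63) = -63/4 ≈ -15.750)
K = 16 (K = -4*(-4) = 16)
P = 1140 (P = -4 + (1414 - 270) = -4 + 1144 = 1140)
E(W, R) = (R + W)/(2*R) (E(W, R) = (R + W)/((2*R)) = (R + W)*(1/(2*R)) = (R + W)/(2*R))
P + E(K, g) = 1140 + (-63/4 + 16)/(2*(-63/4)) = 1140 + (1/2)*(-4/63)*(1/4) = 1140 - 1/126 = 143639/126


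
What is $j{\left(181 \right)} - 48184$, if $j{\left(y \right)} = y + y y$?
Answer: $-15242$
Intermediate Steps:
$j{\left(y \right)} = y + y^{2}$
$j{\left(181 \right)} - 48184 = 181 \left(1 + 181\right) - 48184 = 181 \cdot 182 - 48184 = 32942 - 48184 = -15242$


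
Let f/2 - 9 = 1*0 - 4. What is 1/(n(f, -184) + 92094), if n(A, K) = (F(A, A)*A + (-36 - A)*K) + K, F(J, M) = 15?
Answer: 1/100524 ≈ 9.9479e-6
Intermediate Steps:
f = 10 (f = 18 + 2*(1*0 - 4) = 18 + 2*(0 - 4) = 18 + 2*(-4) = 18 - 8 = 10)
n(A, K) = K + 15*A + K*(-36 - A) (n(A, K) = (15*A + (-36 - A)*K) + K = (15*A + K*(-36 - A)) + K = K + 15*A + K*(-36 - A))
1/(n(f, -184) + 92094) = 1/((-35*(-184) + 15*10 - 1*10*(-184)) + 92094) = 1/((6440 + 150 + 1840) + 92094) = 1/(8430 + 92094) = 1/100524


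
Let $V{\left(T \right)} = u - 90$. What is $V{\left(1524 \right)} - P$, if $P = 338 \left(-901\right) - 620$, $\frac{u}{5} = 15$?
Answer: $305143$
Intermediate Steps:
$u = 75$ ($u = 5 \cdot 15 = 75$)
$P = -305158$ ($P = -304538 - 620 = -305158$)
$V{\left(T \right)} = -15$ ($V{\left(T \right)} = 75 - 90 = -15$)
$V{\left(1524 \right)} - P = -15 - -305158 = -15 + 305158 = 305143$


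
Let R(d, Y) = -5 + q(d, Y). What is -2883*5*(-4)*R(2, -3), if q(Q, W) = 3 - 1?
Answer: -172980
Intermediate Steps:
q(Q, W) = 2
R(d, Y) = -3 (R(d, Y) = -5 + 2 = -3)
-2883*5*(-4)*R(2, -3) = -2883*5*(-4)*(-3) = -(-57660)*(-3) = -2883*60 = -172980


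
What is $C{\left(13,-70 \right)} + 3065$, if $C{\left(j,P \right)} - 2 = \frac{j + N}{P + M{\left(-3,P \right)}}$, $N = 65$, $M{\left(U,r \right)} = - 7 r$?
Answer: $\frac{214703}{70} \approx 3067.2$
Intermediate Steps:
$C{\left(j,P \right)} = 2 - \frac{65 + j}{6 P}$ ($C{\left(j,P \right)} = 2 + \frac{j + 65}{P - 7 P} = 2 + \frac{65 + j}{\left(-6\right) P} = 2 + \left(65 + j\right) \left(- \frac{1}{6 P}\right) = 2 - \frac{65 + j}{6 P}$)
$C{\left(13,-70 \right)} + 3065 = \frac{-65 - 13 + 12 \left(-70\right)}{6 \left(-70\right)} + 3065 = \frac{1}{6} \left(- \frac{1}{70}\right) \left(-65 - 13 - 840\right) + 3065 = \frac{1}{6} \left(- \frac{1}{70}\right) \left(-918\right) + 3065 = \frac{153}{70} + 3065 = \frac{214703}{70}$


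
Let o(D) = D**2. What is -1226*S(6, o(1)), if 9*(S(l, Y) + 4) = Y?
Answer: 42910/9 ≈ 4767.8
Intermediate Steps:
S(l, Y) = -4 + Y/9
-1226*S(6, o(1)) = -1226*(-4 + (1/9)*1**2) = -1226*(-4 + (1/9)*1) = -1226*(-4 + 1/9) = -1226*(-35/9) = 42910/9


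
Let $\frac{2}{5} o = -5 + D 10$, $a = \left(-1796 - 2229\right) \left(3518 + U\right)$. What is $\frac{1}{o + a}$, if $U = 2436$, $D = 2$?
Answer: $- \frac{2}{47929625} \approx -4.1728 \cdot 10^{-8}$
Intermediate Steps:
$a = -23964850$ ($a = \left(-1796 - 2229\right) \left(3518 + 2436\right) = \left(-4025\right) 5954 = -23964850$)
$o = \frac{75}{2}$ ($o = \frac{5 \left(-5 + 2 \cdot 10\right)}{2} = \frac{5 \left(-5 + 20\right)}{2} = \frac{5}{2} \cdot 15 = \frac{75}{2} \approx 37.5$)
$\frac{1}{o + a} = \frac{1}{\frac{75}{2} - 23964850} = \frac{1}{- \frac{47929625}{2}} = - \frac{2}{47929625}$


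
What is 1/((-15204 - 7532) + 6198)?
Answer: -1/16538 ≈ -6.0467e-5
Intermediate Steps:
1/((-15204 - 7532) + 6198) = 1/(-22736 + 6198) = 1/(-16538) = -1/16538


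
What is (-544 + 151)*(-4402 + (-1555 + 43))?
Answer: 2324202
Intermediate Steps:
(-544 + 151)*(-4402 + (-1555 + 43)) = -393*(-4402 - 1512) = -393*(-5914) = 2324202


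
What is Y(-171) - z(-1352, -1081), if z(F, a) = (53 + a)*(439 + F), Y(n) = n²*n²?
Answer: 854097517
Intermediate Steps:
Y(n) = n⁴
Y(-171) - z(-1352, -1081) = (-171)⁴ - (23267 + 53*(-1352) + 439*(-1081) - 1352*(-1081)) = 855036081 - (23267 - 71656 - 474559 + 1461512) = 855036081 - 1*938564 = 855036081 - 938564 = 854097517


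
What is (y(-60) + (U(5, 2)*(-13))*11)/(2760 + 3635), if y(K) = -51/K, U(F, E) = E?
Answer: -5703/127900 ≈ -0.044590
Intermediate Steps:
(y(-60) + (U(5, 2)*(-13))*11)/(2760 + 3635) = (-51/(-60) + (2*(-13))*11)/(2760 + 3635) = (-51*(-1/60) - 26*11)/6395 = (17/20 - 286)*(1/6395) = -5703/20*1/6395 = -5703/127900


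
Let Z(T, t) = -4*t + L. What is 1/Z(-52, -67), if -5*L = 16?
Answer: 5/1324 ≈ 0.0037764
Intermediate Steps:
L = -16/5 (L = -⅕*16 = -16/5 ≈ -3.2000)
Z(T, t) = -16/5 - 4*t (Z(T, t) = -4*t - 16/5 = -16/5 - 4*t)
1/Z(-52, -67) = 1/(-16/5 - 4*(-67)) = 1/(-16/5 + 268) = 1/(1324/5) = 5/1324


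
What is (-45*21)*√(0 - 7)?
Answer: -945*I*√7 ≈ -2500.2*I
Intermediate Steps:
(-45*21)*√(0 - 7) = -945*I*√7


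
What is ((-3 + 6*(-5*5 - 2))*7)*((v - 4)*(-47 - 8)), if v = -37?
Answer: -2604525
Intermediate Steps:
((-3 + 6*(-5*5 - 2))*7)*((v - 4)*(-47 - 8)) = ((-3 + 6*(-5*5 - 2))*7)*((-37 - 4)*(-47 - 8)) = ((-3 + 6*(-25 - 2))*7)*(-41*(-55)) = ((-3 + 6*(-27))*7)*2255 = ((-3 - 162)*7)*2255 = -165*7*2255 = -1155*2255 = -2604525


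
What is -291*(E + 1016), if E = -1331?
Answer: 91665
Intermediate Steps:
-291*(E + 1016) = -291*(-1331 + 1016) = -291*(-315) = 91665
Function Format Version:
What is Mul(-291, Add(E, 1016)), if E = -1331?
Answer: 91665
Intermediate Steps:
Mul(-291, Add(E, 1016)) = Mul(-291, Add(-1331, 1016)) = Mul(-291, -315) = 91665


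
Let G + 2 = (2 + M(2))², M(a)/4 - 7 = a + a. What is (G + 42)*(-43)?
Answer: -92708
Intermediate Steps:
M(a) = 28 + 8*a (M(a) = 28 + 4*(a + a) = 28 + 4*(2*a) = 28 + 8*a)
G = 2114 (G = -2 + (2 + (28 + 8*2))² = -2 + (2 + (28 + 16))² = -2 + (2 + 44)² = -2 + 46² = -2 + 2116 = 2114)
(G + 42)*(-43) = (2114 + 42)*(-43) = 2156*(-43) = -92708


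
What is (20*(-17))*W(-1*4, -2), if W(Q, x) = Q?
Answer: 1360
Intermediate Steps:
(20*(-17))*W(-1*4, -2) = (20*(-17))*(-1*4) = -340*(-4) = 1360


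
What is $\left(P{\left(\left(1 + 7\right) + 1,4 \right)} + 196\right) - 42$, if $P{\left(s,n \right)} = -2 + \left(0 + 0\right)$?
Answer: $152$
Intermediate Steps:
$P{\left(s,n \right)} = -2$ ($P{\left(s,n \right)} = -2 + 0 = -2$)
$\left(P{\left(\left(1 + 7\right) + 1,4 \right)} + 196\right) - 42 = \left(-2 + 196\right) - 42 = 194 - 42 = 152$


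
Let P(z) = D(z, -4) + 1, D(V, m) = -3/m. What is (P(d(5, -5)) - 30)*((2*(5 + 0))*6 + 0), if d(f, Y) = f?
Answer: -1695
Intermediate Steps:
P(z) = 7/4 (P(z) = -3/(-4) + 1 = -3*(-¼) + 1 = ¾ + 1 = 7/4)
(P(d(5, -5)) - 30)*((2*(5 + 0))*6 + 0) = (7/4 - 30)*((2*(5 + 0))*6 + 0) = -113*((2*5)*6 + 0)/4 = -113*(10*6 + 0)/4 = -113*(60 + 0)/4 = -113/4*60 = -1695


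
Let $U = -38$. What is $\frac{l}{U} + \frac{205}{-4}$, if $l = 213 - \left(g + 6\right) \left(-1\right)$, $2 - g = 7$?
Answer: $- \frac{4323}{76} \approx -56.882$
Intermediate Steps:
$g = -5$ ($g = 2 - 7 = -5$)
$l = 214$ ($l = 213 - \left(-5 + 6\right) \left(-1\right) = 213 - 1 \left(-1\right) = 213 - -1 = 213 + 1 = 214$)
$\frac{l}{U} + \frac{205}{-4} = \frac{214}{-38} + \frac{205}{-4} = 214 \left(- \frac{1}{38}\right) + 205 \left(- \frac{1}{4}\right) = - \frac{107}{19} - \frac{205}{4} = - \frac{4323}{76}$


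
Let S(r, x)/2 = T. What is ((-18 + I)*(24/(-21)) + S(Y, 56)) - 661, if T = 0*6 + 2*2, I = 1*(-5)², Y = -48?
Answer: -661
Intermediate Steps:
I = 25 (I = 1*25 = 25)
T = 4 (T = 0 + 4 = 4)
S(r, x) = 8 (S(r, x) = 2*4 = 8)
((-18 + I)*(24/(-21)) + S(Y, 56)) - 661 = ((-18 + 25)*(24/(-21)) + 8) - 661 = (7*(24*(-1/21)) + 8) - 661 = (7*(-8/7) + 8) - 661 = (-8 + 8) - 661 = 0 - 661 = -661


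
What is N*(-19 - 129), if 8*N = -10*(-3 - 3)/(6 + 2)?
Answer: -555/4 ≈ -138.75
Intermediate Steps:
N = 15/16 (N = (-10*(-3 - 3)/(6 + 2))/8 = (-(-60)/8)/8 = (-10*(-¾))/8 = (⅛)*(15/2) = 15/16 ≈ 0.93750)
N*(-19 - 129) = 15*(-19 - 129)/16 = (15/16)*(-148) = -555/4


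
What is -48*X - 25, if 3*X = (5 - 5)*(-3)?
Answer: -25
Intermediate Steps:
X = 0 (X = ((5 - 5)*(-3))/3 = (0*(-3))/3 = (⅓)*0 = 0)
-48*X - 25 = -48*0 - 25 = 0 - 25 = -25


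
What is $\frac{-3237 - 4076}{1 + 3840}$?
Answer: $- \frac{7313}{3841} \approx -1.9039$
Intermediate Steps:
$\frac{-3237 - 4076}{1 + 3840} = - \frac{7313}{3841}$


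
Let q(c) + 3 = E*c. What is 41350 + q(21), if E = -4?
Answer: 41263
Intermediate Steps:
q(c) = -3 - 4*c
41350 + q(21) = 41350 + (-3 - 4*21) = 41350 + (-3 - 84) = 41350 - 87 = 41263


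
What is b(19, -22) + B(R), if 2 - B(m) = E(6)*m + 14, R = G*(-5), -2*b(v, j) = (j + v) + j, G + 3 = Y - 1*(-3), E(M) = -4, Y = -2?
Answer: 81/2 ≈ 40.500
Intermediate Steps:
G = -2 (G = -3 + (-2 - 1*(-3)) = -3 + (-2 + 3) = -3 + 1 = -2)
b(v, j) = -j - v/2 (b(v, j) = -((j + v) + j)/2 = -(v + 2*j)/2 = -j - v/2)
R = 10 (R = -2*(-5) = 10)
B(m) = -12 + 4*m (B(m) = 2 - (-4*m + 14) = 2 - (14 - 4*m) = 2 + (-14 + 4*m) = -12 + 4*m)
b(19, -22) + B(R) = (-1*(-22) - ½*19) + (-12 + 4*10) = (22 - 19/2) + (-12 + 40) = 25/2 + 28 = 81/2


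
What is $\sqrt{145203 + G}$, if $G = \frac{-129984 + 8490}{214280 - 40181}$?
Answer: $\frac{\sqrt{489016536989633}}{58033} \approx 381.05$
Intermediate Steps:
$G = - \frac{40498}{58033}$ ($G = - \frac{121494}{174099} = \left(-121494\right) \frac{1}{174099} = - \frac{40498}{58033} \approx -0.69784$)
$\sqrt{145203 + G} = \sqrt{145203 - \frac{40498}{58033}} = \sqrt{\frac{8426525201}{58033}} = \frac{\sqrt{489016536989633}}{58033}$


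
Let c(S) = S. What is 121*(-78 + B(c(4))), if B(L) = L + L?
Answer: -8470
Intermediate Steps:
B(L) = 2*L
121*(-78 + B(c(4))) = 121*(-78 + 2*4) = 121*(-78 + 8) = 121*(-70) = -8470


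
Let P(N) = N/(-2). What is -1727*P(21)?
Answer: 36267/2 ≈ 18134.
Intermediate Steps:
P(N) = -N/2 (P(N) = N*(-1/2) = -N/2)
-1727*P(21) = -(-1727)*21/2 = -1727*(-21/2) = 36267/2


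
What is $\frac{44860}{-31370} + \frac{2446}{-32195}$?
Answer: $- \frac{152099872}{100995715} \approx -1.506$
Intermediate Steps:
$\frac{44860}{-31370} + \frac{2446}{-32195} = 44860 \left(- \frac{1}{31370}\right) + 2446 \left(- \frac{1}{32195}\right) = - \frac{4486}{3137} - \frac{2446}{32195} = - \frac{152099872}{100995715}$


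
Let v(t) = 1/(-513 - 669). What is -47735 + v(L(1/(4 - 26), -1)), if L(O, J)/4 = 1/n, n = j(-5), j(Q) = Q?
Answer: -56422771/1182 ≈ -47735.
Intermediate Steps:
n = -5
L(O, J) = -⅘ (L(O, J) = 4/(-5) = 4*(-⅕) = -⅘)
v(t) = -1/1182 (v(t) = 1/(-1182) = -1/1182)
-47735 + v(L(1/(4 - 26), -1)) = -47735 - 1/1182 = -56422771/1182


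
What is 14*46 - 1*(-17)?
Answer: 661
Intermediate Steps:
14*46 - 1*(-17) = 644 + 17 = 661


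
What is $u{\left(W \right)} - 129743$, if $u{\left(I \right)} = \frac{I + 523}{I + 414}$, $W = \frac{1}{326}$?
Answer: $- \frac{17510593496}{134965} \approx -1.2974 \cdot 10^{5}$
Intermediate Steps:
$W = \frac{1}{326} \approx 0.0030675$
$u{\left(I \right)} = \frac{523 + I}{414 + I}$
$u{\left(W \right)} - 129743 = \frac{523 + \frac{1}{326}}{414 + \frac{1}{326}} - 129743 = \frac{1}{\frac{134965}{326}} \cdot \frac{170499}{326} - 129743 = \frac{326}{134965} \cdot \frac{170499}{326} - 129743 = \frac{170499}{134965} - 129743 = - \frac{17510593496}{134965}$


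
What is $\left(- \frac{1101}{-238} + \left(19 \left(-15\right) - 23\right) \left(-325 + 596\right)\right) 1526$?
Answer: $- \frac{2165206847}{17} \approx -1.2737 \cdot 10^{8}$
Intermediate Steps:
$\left(- \frac{1101}{-238} + \left(19 \left(-15\right) - 23\right) \left(-325 + 596\right)\right) 1526 = \left(\left(-1101\right) \left(- \frac{1}{238}\right) + \left(-285 - 23\right) 271\right) 1526 = \left(\frac{1101}{238} - 83468\right) 1526 = \left(- \frac{19864283}{238}\right) 1526 = - \frac{2165206847}{17}$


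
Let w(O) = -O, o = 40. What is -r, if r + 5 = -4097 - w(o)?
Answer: 4062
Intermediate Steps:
r = -4062 (r = -5 + (-4097 - (-1)*40) = -5 + (-4097 - 1*(-40)) = -5 + (-4097 + 40) = -5 - 4057 = -4062)
-r = -1*(-4062) = 4062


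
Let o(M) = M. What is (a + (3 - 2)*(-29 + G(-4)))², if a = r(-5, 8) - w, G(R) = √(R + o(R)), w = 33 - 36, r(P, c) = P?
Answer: 953 - 124*I*√2 ≈ 953.0 - 175.36*I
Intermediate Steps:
w = -3
G(R) = √2*√R (G(R) = √(R + R) = √(2*R) = √2*√R)
a = -2 (a = -5 - 1*(-3) = -5 + 3 = -2)
(a + (3 - 2)*(-29 + G(-4)))² = (-2 + (3 - 2)*(-29 + √2*√(-4)))² = (-2 + 1*(-29 + √2*(2*I)))² = (-2 + 1*(-29 + 2*I*√2))² = (-2 + (-29 + 2*I*√2))² = (-31 + 2*I*√2)²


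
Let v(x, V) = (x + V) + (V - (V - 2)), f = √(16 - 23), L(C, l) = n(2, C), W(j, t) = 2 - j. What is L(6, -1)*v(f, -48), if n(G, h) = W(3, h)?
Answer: 46 - I*√7 ≈ 46.0 - 2.6458*I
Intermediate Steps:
n(G, h) = -1 (n(G, h) = 2 - 1*3 = 2 - 3 = -1)
L(C, l) = -1
f = I*√7 (f = √(-7) = I*√7 ≈ 2.6458*I)
v(x, V) = 2 + V + x (v(x, V) = (V + x) + (V - (-2 + V)) = (V + x) + (V + (2 - V)) = (V + x) + 2 = 2 + V + x)
L(6, -1)*v(f, -48) = -(2 - 48 + I*√7) = -(-46 + I*√7) = 46 - I*√7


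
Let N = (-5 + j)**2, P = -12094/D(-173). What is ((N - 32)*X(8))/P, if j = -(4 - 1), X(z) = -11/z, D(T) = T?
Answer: -3806/6047 ≈ -0.62940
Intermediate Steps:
P = 12094/173 (P = -12094/(-173) = -12094*(-1/173) = 12094/173 ≈ 69.907)
j = -3 (j = -1*3 = -3)
N = 64 (N = (-5 - 3)**2 = (-8)**2 = 64)
((N - 32)*X(8))/P = ((64 - 32)*(-11/8))/(12094/173) = (32*(-11*1/8))*(173/12094) = (32*(-11/8))*(173/12094) = -44*173/12094 = -3806/6047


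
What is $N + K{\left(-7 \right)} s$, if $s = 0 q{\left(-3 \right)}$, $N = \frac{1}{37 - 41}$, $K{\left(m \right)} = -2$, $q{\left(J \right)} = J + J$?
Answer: $- \frac{1}{4} \approx -0.25$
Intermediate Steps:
$q{\left(J \right)} = 2 J$
$N = - \frac{1}{4}$ ($N = \frac{1}{-4} = - \frac{1}{4} \approx -0.25$)
$s = 0$ ($s = 0 \cdot 2 \left(-3\right) = 0 \left(-6\right) = 0$)
$N + K{\left(-7 \right)} s = - \frac{1}{4} - 0 = - \frac{1}{4} + 0 = - \frac{1}{4}$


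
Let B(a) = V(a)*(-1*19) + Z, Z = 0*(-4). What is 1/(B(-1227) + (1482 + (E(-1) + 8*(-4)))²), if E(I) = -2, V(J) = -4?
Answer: 1/2096780 ≈ 4.7692e-7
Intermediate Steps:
Z = 0
B(a) = 76 (B(a) = -(-4)*19 + 0 = -4*(-19) + 0 = 76 + 0 = 76)
1/(B(-1227) + (1482 + (E(-1) + 8*(-4)))²) = 1/(76 + (1482 + (-2 + 8*(-4)))²) = 1/(76 + (1482 + (-2 - 32))²) = 1/(76 + (1482 - 34)²) = 1/(76 + 1448²) = 1/(76 + 2096704) = 1/2096780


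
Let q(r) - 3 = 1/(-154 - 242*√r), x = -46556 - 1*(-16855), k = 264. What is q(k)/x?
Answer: -2105077/20840894690 + √66/947313395 ≈ -0.00010100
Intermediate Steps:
x = -29701 (x = -46556 + 16855 = -29701)
q(r) = 3 + 1/(-154 - 242*√r)
q(k)/x = ((461 + 726*√264)/(22*(7 + 11*√264)))/(-29701) = ((461 + 726*(2*√66))/(22*(7 + 11*(2*√66))))*(-1/29701) = ((461 + 1452*√66)/(22*(7 + 22*√66)))*(-1/29701) = -(461 + 1452*√66)/(653422*(7 + 22*√66))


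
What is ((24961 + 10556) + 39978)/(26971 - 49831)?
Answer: -5033/1524 ≈ -3.3025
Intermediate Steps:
((24961 + 10556) + 39978)/(26971 - 49831) = (35517 + 39978)/(-22860) = 75495*(-1/22860) = -5033/1524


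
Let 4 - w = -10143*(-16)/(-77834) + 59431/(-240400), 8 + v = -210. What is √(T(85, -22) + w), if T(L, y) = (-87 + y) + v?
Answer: I*√70168614540280538041/467782340 ≈ 17.907*I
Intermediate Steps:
v = -218 (v = -8 - 210 = -218)
w = 59242481027/9355646800 (w = 4 - (-10143*(-16)/(-77834) + 59431/(-240400)) = 4 - (162288*(-1/77834) + 59431*(-1/240400)) = 4 - (-81144/38917 - 59431/240400) = 4 - 1*(-21819893827/9355646800) = 4 + 21819893827/9355646800 = 59242481027/9355646800 ≈ 6.3323)
T(L, y) = -305 + y (T(L, y) = (-87 + y) - 218 = -305 + y)
√(T(85, -22) + w) = √((-305 - 22) + 59242481027/9355646800) = √(-327 + 59242481027/9355646800) = √(-3000054022573/9355646800) = I*√70168614540280538041/467782340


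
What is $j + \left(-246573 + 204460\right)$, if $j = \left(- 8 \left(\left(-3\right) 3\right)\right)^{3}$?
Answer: $331135$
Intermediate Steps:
$j = 373248$ ($j = \left(\left(-8\right) \left(-9\right)\right)^{3} = 72^{3} = 373248$)
$j + \left(-246573 + 204460\right) = 373248 + \left(-246573 + 204460\right) = 373248 - 42113 = 331135$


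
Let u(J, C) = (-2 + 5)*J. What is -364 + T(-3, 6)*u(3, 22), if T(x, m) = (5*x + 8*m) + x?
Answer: -94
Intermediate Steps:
u(J, C) = 3*J
T(x, m) = 6*x + 8*m
-364 + T(-3, 6)*u(3, 22) = -364 + (6*(-3) + 8*6)*(3*3) = -364 + (-18 + 48)*9 = -364 + 30*9 = -364 + 270 = -94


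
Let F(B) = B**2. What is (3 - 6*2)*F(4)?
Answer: -144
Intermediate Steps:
(3 - 6*2)*F(4) = (3 - 6*2)*4**2 = (3 - 12)*16 = -9*16 = -144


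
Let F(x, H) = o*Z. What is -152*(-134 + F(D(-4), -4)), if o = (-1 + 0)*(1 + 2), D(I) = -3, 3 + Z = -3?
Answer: 17632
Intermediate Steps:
Z = -6 (Z = -3 - 3 = -6)
o = -3 (o = -1*3 = -3)
F(x, H) = 18 (F(x, H) = -3*(-6) = 18)
-152*(-134 + F(D(-4), -4)) = -152*(-134 + 18) = -152*(-116) = 17632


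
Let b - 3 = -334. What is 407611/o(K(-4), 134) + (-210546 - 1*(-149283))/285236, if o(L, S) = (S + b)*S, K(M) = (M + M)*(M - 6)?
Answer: -58941275935/3764829964 ≈ -15.656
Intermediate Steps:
b = -331 (b = 3 - 334 = -331)
K(M) = 2*M*(-6 + M) (K(M) = (2*M)*(-6 + M) = 2*M*(-6 + M))
o(L, S) = S*(-331 + S) (o(L, S) = (S - 331)*S = (-331 + S)*S = S*(-331 + S))
407611/o(K(-4), 134) + (-210546 - 1*(-149283))/285236 = 407611/((134*(-331 + 134))) + (-210546 - 1*(-149283))/285236 = 407611/((134*(-197))) + (-210546 + 149283)*(1/285236) = 407611/(-26398) - 61263*1/285236 = 407611*(-1/26398) - 61263/285236 = -407611/26398 - 61263/285236 = -58941275935/3764829964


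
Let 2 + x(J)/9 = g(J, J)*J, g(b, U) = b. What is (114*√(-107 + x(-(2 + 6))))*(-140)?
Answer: -15960*√451 ≈ -3.3894e+5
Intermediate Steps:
x(J) = -18 + 9*J² (x(J) = -18 + 9*(J*J) = -18 + 9*J²)
(114*√(-107 + x(-(2 + 6))))*(-140) = (114*√(-107 + (-18 + 9*(-(2 + 6))²)))*(-140) = (114*√(-107 + (-18 + 9*(-1*8)²)))*(-140) = (114*√(-107 + (-18 + 9*(-8)²)))*(-140) = (114*√(-107 + (-18 + 9*64)))*(-140) = (114*√(-107 + (-18 + 576)))*(-140) = (114*√(-107 + 558))*(-140) = (114*√451)*(-140) = -15960*√451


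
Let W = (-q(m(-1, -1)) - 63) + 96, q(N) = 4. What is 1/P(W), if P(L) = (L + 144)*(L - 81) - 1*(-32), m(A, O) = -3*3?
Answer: -1/8964 ≈ -0.00011156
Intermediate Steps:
m(A, O) = -9
W = 29 (W = (-1*4 - 63) + 96 = (-4 - 63) + 96 = -67 + 96 = 29)
P(L) = 32 + (-81 + L)*(144 + L) (P(L) = (144 + L)*(-81 + L) + 32 = (-81 + L)*(144 + L) + 32 = 32 + (-81 + L)*(144 + L))
1/P(W) = 1/(-11632 + 29² + 63*29) = 1/(-11632 + 841 + 1827) = 1/(-8964) = -1/8964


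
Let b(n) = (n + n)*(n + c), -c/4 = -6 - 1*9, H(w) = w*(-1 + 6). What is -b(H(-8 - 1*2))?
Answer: 1000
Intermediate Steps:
H(w) = 5*w (H(w) = w*5 = 5*w)
c = 60 (c = -4*(-6 - 1*9) = -4*(-6 - 9) = -4*(-15) = 60)
b(n) = 2*n*(60 + n) (b(n) = (n + n)*(n + 60) = (2*n)*(60 + n) = 2*n*(60 + n))
-b(H(-8 - 1*2)) = -2*5*(-8 - 1*2)*(60 + 5*(-8 - 1*2)) = -2*5*(-8 - 2)*(60 + 5*(-8 - 2)) = -2*5*(-10)*(60 + 5*(-10)) = -2*(-50)*(60 - 50) = -2*(-50)*10 = -1*(-1000) = 1000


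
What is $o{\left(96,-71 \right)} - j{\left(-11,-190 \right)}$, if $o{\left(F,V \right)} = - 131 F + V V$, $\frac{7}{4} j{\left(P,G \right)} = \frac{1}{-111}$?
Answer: $- \frac{5854691}{777} \approx -7535.0$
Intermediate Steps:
$j{\left(P,G \right)} = - \frac{4}{777}$ ($j{\left(P,G \right)} = \frac{4}{7 \left(-111\right)} = \frac{4}{7} \left(- \frac{1}{111}\right) = - \frac{4}{777}$)
$o{\left(F,V \right)} = V^{2} - 131 F$ ($o{\left(F,V \right)} = - 131 F + V^{2} = V^{2} - 131 F$)
$o{\left(96,-71 \right)} - j{\left(-11,-190 \right)} = \left(\left(-71\right)^{2} - 12576\right) - - \frac{4}{777} = \left(5041 - 12576\right) + \frac{4}{777} = -7535 + \frac{4}{777} = - \frac{5854691}{777}$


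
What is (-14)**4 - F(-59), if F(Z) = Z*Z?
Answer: 34935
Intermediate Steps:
F(Z) = Z**2
(-14)**4 - F(-59) = (-14)**4 - 1*(-59)**2 = 38416 - 1*3481 = 38416 - 3481 = 34935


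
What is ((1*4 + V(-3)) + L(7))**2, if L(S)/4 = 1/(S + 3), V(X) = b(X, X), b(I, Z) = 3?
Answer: 1369/25 ≈ 54.760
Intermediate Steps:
V(X) = 3
L(S) = 4/(3 + S) (L(S) = 4/(S + 3) = 4/(3 + S))
((1*4 + V(-3)) + L(7))**2 = ((1*4 + 3) + 4/(3 + 7))**2 = ((4 + 3) + 4/10)**2 = (7 + 4*(1/10))**2 = (7 + 2/5)**2 = (37/5)**2 = 1369/25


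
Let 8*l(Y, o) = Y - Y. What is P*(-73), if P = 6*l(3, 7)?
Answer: 0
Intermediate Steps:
l(Y, o) = 0 (l(Y, o) = (Y - Y)/8 = (⅛)*0 = 0)
P = 0 (P = 6*0 = 0)
P*(-73) = 0*(-73) = 0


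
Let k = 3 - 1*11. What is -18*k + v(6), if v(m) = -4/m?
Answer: 430/3 ≈ 143.33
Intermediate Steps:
k = -8 (k = 3 - 11 = -8)
-18*k + v(6) = -18*(-8) - 4/6 = 144 - 4*1/6 = 144 - 2/3 = 430/3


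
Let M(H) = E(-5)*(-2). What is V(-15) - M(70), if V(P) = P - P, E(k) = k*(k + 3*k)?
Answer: 200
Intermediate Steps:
E(k) = 4*k² (E(k) = k*(4*k) = 4*k²)
V(P) = 0
M(H) = -200 (M(H) = (4*(-5)²)*(-2) = (4*25)*(-2) = 100*(-2) = -200)
V(-15) - M(70) = 0 - 1*(-200) = 0 + 200 = 200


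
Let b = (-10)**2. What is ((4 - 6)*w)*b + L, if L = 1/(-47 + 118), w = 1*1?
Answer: -14199/71 ≈ -199.99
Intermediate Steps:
w = 1
b = 100
L = 1/71 ≈ 0.014085
((4 - 6)*w)*b + L = ((4 - 6)*1)*100 + 1/71 = -2*1*100 + 1/71 = -2*100 + 1/71 = -200 + 1/71 = -14199/71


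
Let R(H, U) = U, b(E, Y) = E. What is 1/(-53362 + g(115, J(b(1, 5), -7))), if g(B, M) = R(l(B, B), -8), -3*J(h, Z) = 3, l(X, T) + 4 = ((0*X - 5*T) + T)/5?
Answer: -1/53370 ≈ -1.8737e-5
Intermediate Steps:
l(X, T) = -4 - 4*T/5 (l(X, T) = -4 + ((0*X - 5*T) + T)/5 = -4 + ((0 - 5*T) + T)*(⅕) = -4 + (-5*T + T)*(⅕) = -4 - 4*T*(⅕) = -4 - 4*T/5)
J(h, Z) = -1 (J(h, Z) = -⅓*3 = -1)
g(B, M) = -8
1/(-53362 + g(115, J(b(1, 5), -7))) = 1/(-53362 - 8) = 1/(-53370) = -1/53370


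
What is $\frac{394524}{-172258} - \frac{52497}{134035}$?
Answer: $- \frac{30961526283}{11544300515} \approx -2.682$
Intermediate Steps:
$\frac{394524}{-172258} - \frac{52497}{134035} = 394524 \left(- \frac{1}{172258}\right) - \frac{52497}{134035} = - \frac{197262}{86129} - \frac{52497}{134035} = - \frac{30961526283}{11544300515}$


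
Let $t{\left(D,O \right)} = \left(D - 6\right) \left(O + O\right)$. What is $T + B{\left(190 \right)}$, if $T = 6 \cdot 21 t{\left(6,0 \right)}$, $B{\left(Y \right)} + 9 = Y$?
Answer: $181$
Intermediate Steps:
$B{\left(Y \right)} = -9 + Y$
$t{\left(D,O \right)} = 2 O \left(-6 + D\right)$ ($t{\left(D,O \right)} = \left(-6 + D\right) 2 O = 2 O \left(-6 + D\right)$)
$T = 0$ ($T = 6 \cdot 21 \cdot 2 \cdot 0 \left(-6 + 6\right) = 126 \cdot 2 \cdot 0 \cdot 0 = 126 \cdot 0 = 0$)
$T + B{\left(190 \right)} = 0 + \left(-9 + 190\right) = 0 + 181 = 181$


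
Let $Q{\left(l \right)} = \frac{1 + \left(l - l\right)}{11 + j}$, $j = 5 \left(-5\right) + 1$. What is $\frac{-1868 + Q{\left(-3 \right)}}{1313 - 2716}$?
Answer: $\frac{24285}{18239} \approx 1.3315$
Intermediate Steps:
$j = -24$ ($j = -25 + 1 = -24$)
$Q{\left(l \right)} = - \frac{1}{13}$ ($Q{\left(l \right)} = \frac{1 + \left(l - l\right)}{11 - 24} = \frac{1 + 0}{-13} = 1 \left(- \frac{1}{13}\right) = - \frac{1}{13}$)
$\frac{-1868 + Q{\left(-3 \right)}}{1313 - 2716} = \frac{-1868 - \frac{1}{13}}{1313 - 2716} = - \frac{24285}{13 \left(-1403\right)} = \left(- \frac{24285}{13}\right) \left(- \frac{1}{1403}\right) = \frac{24285}{18239}$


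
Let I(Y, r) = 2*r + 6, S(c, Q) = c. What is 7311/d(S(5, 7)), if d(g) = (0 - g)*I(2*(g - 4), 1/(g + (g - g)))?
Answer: -7311/32 ≈ -228.47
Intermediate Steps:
I(Y, r) = 6 + 2*r
d(g) = -g*(6 + 2/g) (d(g) = (0 - g)*(6 + 2/(g + (g - g))) = (-g)*(6 + 2/(g + 0)) = (-g)*(6 + 2/g) = -g*(6 + 2/g))
7311/d(S(5, 7)) = 7311/(-2 - 6*5) = 7311/(-2 - 30) = 7311/(-32) = 7311*(-1/32) = -7311/32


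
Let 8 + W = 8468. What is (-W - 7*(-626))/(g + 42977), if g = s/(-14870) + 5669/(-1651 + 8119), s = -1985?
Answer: -39221861448/413358889633 ≈ -0.094886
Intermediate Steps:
W = 8460 (W = -8 + 8468 = 8460)
g = 9713701/9617916 (g = -1985/(-14870) + 5669/(-1651 + 8119) = -1985*(-1/14870) + 5669/6468 = 397/2974 + 5669*(1/6468) = 397/2974 + 5669/6468 = 9713701/9617916 ≈ 1.0100)
(-W - 7*(-626))/(g + 42977) = (-1*8460 - 7*(-626))/(9713701/9617916 + 42977) = (-8460 + 4382)/(413358889633/9617916) = -4078*9617916/413358889633 = -39221861448/413358889633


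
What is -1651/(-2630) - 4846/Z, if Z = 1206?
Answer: -5376937/1585890 ≈ -3.3905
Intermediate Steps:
-1651/(-2630) - 4846/Z = -1651/(-2630) - 4846/1206 = -1651*(-1/2630) - 4846*1/1206 = 1651/2630 - 2423/603 = -5376937/1585890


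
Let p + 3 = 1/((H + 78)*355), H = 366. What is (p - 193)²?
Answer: 954409516203361/24844064400 ≈ 38416.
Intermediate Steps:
p = -472859/157620 (p = -3 + 1/((366 + 78)*355) = -3 + (1/355)/444 = -3 + (1/444)*(1/355) = -3 + 1/157620 = -472859/157620 ≈ -3.0000)
(p - 193)² = (-472859/157620 - 193)² = (-30893519/157620)² = 954409516203361/24844064400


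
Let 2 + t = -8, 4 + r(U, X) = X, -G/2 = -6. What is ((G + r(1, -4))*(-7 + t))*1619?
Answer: -110092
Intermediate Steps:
G = 12 (G = -2*(-6) = 12)
r(U, X) = -4 + X
t = -10 (t = -2 - 8 = -10)
((G + r(1, -4))*(-7 + t))*1619 = ((12 + (-4 - 4))*(-7 - 10))*1619 = ((12 - 8)*(-17))*1619 = (4*(-17))*1619 = -68*1619 = -110092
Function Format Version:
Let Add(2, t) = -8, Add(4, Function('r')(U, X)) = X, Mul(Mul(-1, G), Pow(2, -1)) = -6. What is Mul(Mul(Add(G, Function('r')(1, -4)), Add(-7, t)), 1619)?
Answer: -110092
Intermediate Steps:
G = 12 (G = Mul(-2, -6) = 12)
Function('r')(U, X) = Add(-4, X)
t = -10 (t = Add(-2, -8) = -10)
Mul(Mul(Add(G, Function('r')(1, -4)), Add(-7, t)), 1619) = Mul(Mul(Add(12, Add(-4, -4)), Add(-7, -10)), 1619) = Mul(Mul(Add(12, -8), -17), 1619) = Mul(Mul(4, -17), 1619) = Mul(-68, 1619) = -110092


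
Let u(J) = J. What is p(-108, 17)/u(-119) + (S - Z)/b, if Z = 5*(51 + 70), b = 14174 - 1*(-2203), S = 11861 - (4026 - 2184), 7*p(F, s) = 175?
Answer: 236947/649621 ≈ 0.36475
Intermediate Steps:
p(F, s) = 25 (p(F, s) = (1/7)*175 = 25)
S = 10019 (S = 11861 - 1*1842 = 11861 - 1842 = 10019)
b = 16377 (b = 14174 + 2203 = 16377)
Z = 605 (Z = 5*121 = 605)
p(-108, 17)/u(-119) + (S - Z)/b = 25/(-119) + (10019 - 1*605)/16377 = 25*(-1/119) + (10019 - 605)*(1/16377) = -25/119 + 9414*(1/16377) = -25/119 + 3138/5459 = 236947/649621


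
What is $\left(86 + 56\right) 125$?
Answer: $17750$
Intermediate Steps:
$\left(86 + 56\right) 125 = 142 \cdot 125 = 17750$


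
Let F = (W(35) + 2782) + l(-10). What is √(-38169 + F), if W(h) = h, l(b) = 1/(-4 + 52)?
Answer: I*√5090685/12 ≈ 188.02*I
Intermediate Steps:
l(b) = 1/48
F = 135217/48 (F = (35 + 2782) + 1/48 = 2817 + 1/48 = 135217/48 ≈ 2817.0)
√(-38169 + F) = √(-38169 + 135217/48) = √(-1696895/48) = I*√5090685/12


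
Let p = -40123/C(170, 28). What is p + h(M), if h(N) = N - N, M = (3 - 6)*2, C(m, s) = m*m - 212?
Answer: -40123/28688 ≈ -1.3986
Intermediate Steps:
C(m, s) = -212 + m² (C(m, s) = m² - 212 = -212 + m²)
M = -6 (M = -3*2 = -6)
h(N) = 0
p = -40123/28688 (p = -40123/(-212 + 170²) = -40123/(-212 + 28900) = -40123/28688 ≈ -1.3986)
p + h(M) = -40123/28688 + 0 = -40123/28688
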